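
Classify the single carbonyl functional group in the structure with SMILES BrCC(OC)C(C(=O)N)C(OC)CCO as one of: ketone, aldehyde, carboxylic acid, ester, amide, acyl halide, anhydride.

The carbonyl is in the CH(CONH2) segment: pendant –CONH2: carbonyl C bonded to C and N → amide.

amide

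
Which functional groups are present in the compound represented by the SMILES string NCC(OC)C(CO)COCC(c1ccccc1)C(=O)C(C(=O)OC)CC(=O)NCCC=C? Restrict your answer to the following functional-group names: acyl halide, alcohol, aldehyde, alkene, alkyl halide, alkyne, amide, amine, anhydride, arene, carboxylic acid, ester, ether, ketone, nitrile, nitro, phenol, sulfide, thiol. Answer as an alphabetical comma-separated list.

Taking each segment in turn:
  H2NCH2: –NH2 on an sp³ carbon with no adjacent C=O → amine.
  CH(OCH3): pendant –OCH3: C–O–C with sp³ C, no adjacent C=O → ether.
  CH(CH2OH): pendant –CH2OH on an sp³ backbone C → alcohol.
  CH2OCH2: C–O–C with sp³ carbons on both sides and no adjacent C=O → ether.
  CH(C6H5): pendant –C6H5: benzene ring → arene.
  CO: –C(=O)– with carbon on both sides → ketone.
  CH(COOCH3): pendant –COOCH3: carbonyl C bonded to C and –OCH3 → ester.
  CH2CONHCH2: –C(=O)–N– linkage → amide (the N is not an amine).
  CH=CH2: C=C double bond → alkene.

alcohol, alkene, amide, amine, arene, ester, ether, ketone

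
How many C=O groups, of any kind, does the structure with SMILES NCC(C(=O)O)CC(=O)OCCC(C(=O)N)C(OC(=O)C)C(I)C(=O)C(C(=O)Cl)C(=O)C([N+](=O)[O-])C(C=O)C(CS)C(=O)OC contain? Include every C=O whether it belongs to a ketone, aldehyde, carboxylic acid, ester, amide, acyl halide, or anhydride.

9

CH(COOH): carboxylic acid, 1 C=O (running total 1).
CH2COOCH2: ester, 1 C=O (running total 2).
CH(CONH2): amide, 1 C=O (running total 3).
CH(OCOCH3): ester, 1 C=O (running total 4).
CO: ketone, 1 C=O (running total 5).
CH(COCl): acyl halide, 1 C=O (running total 6).
CO: ketone, 1 C=O (running total 7).
CH(CHO): aldehyde, 1 C=O (running total 8).
COOCH3: ester, 1 C=O (running total 9).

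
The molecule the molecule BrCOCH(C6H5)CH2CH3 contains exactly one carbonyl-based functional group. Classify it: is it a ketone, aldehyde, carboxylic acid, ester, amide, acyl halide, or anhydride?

The carbonyl is in the BrCO segment: –C(=O)Br: carbonyl C bonded to C and to a halogen → acyl halide (not alkyl halide).

acyl halide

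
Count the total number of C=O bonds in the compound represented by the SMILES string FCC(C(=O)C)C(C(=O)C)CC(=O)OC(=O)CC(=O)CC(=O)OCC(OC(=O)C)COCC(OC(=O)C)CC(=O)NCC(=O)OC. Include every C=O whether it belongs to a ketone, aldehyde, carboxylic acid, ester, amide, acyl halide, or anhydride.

CH(COCH3): ketone, 1 C=O (running total 1).
CH(COCH3): ketone, 1 C=O (running total 2).
CH2CO-O-COCH2: anhydride, 2 C=O (running total 4).
CO: ketone, 1 C=O (running total 5).
CH2COOCH2: ester, 1 C=O (running total 6).
CH(OCOCH3): ester, 1 C=O (running total 7).
CH(OCOCH3): ester, 1 C=O (running total 8).
CH2CONHCH2: amide, 1 C=O (running total 9).
COOCH3: ester, 1 C=O (running total 10).

10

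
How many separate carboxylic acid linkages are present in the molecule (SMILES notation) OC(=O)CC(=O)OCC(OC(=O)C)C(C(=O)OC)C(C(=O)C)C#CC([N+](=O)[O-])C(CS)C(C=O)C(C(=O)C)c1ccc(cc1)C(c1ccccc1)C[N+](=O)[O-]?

Reading the structure from left to right:
  HOOC: –COOH: carbonyl C bonded to –OH and C → carboxylic acid (the –OH is not a separate alcohol).
  CH2COOCH2: –C(=O)–O–C with C on the carbonyl side → ester.
  CH(OCOCH3): pendant –OC(=O)CH3: an acyloxy group → ester.
  CH(COOCH3): pendant –COOCH3: carbonyl C bonded to C and –OCH3 → ester.
  CH(COCH3): pendant –COCH3: carbonyl C bonded to two carbons → ketone.
  C≡C: C≡C triple bond → alkyne.
  CH(NO2): –NO2 on an sp³ carbon → nitro (the N=O is not a carbonyl).
  CH(CH2SH): pendant –CH2SH → thiol.
  CH(CHO): pendant –CHO: carbonyl C bonded to C and H → aldehyde.
  CH(COCH3): pendant –COCH3: carbonyl C bonded to two carbons → ketone.
  C6H4: para-disubstituted benzene ring → arene.
  CH(C6H5): pendant –C6H5: benzene ring → arene.
  CH2NO2: –NO2 on carbon → nitro group.
Carboxylic acid appears at: HOOC → 1.

1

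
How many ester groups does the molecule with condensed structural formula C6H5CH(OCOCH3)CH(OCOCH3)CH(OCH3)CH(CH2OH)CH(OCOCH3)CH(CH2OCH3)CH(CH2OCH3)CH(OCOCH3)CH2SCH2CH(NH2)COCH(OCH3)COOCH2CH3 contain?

C6H5– phenyl ring → arene.
pendant –OC(=O)CH3: an acyloxy group → ester.
pendant –OC(=O)CH3: an acyloxy group → ester.
pendant –OCH3: C–O–C with sp³ C, no adjacent C=O → ether.
pendant –CH2OH on an sp³ backbone C → alcohol.
pendant –OC(=O)CH3: an acyloxy group → ester.
pendant –CH2OCH3: C–O–C linkage → ether.
pendant –CH2OCH3: C–O–C linkage → ether.
pendant –OC(=O)CH3: an acyloxy group → ester.
C–S–C linkage → sulfide (thioether).
–NH2 on an sp³ carbon with no adjacent C=O → amine.
–C(=O)– with carbon on both sides → ketone.
pendant –OCH3: C–O–C with sp³ C, no adjacent C=O → ether.
–C(=O)OCH2CH3: carbonyl C bonded to C and to –OEt → ester.
Ester appears at: CH(OCOCH3), CH(OCOCH3), CH(OCOCH3), CH(OCOCH3), COOCH2CH3 → 5.

5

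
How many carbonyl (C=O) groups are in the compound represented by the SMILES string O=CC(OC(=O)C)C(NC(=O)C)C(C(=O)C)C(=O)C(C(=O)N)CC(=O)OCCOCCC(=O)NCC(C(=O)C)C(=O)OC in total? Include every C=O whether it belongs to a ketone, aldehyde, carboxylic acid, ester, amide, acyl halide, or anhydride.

OHC: aldehyde, 1 C=O (running total 1).
CH(OCOCH3): ester, 1 C=O (running total 2).
CH(NHCOCH3): amide, 1 C=O (running total 3).
CH(COCH3): ketone, 1 C=O (running total 4).
CO: ketone, 1 C=O (running total 5).
CH(CONH2): amide, 1 C=O (running total 6).
CH2COOCH2: ester, 1 C=O (running total 7).
CH2CONHCH2: amide, 1 C=O (running total 8).
CH(COCH3): ketone, 1 C=O (running total 9).
COOCH3: ester, 1 C=O (running total 10).

10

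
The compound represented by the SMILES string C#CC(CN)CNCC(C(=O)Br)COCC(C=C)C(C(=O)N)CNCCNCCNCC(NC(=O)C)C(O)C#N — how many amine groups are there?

5

C≡C triple bond → alkyne.
pendant –CH2NH2: N on sp³ C, no adjacent C=O → amine.
C–N–C with sp³ carbons and no adjacent C=O → amine (secondary).
pendant –C(=O)X: carbonyl C bonded to C and halogen → acyl halide.
C–O–C with sp³ carbons on both sides and no adjacent C=O → ether.
pendant –CH=CH2: C=C double bond → alkene.
pendant –CONH2: carbonyl C bonded to C and N → amide.
C–N–C with sp³ carbons and no adjacent C=O → amine (secondary).
C–N–C with sp³ carbons and no adjacent C=O → amine (secondary).
C–N–C with sp³ carbons and no adjacent C=O → amine (secondary).
pendant –NHC(=O)CH3: N bonded to a carbonyl → amide (not amine).
–OH on an sp³ carbon → alcohol (secondary).
–C≡N: carbon triple-bonded to nitrogen → nitrile.
Amine appears at: CH(CH2NH2), CH2NHCH2, CH2NHCH2, CH2NHCH2, CH2NHCH2 → 5.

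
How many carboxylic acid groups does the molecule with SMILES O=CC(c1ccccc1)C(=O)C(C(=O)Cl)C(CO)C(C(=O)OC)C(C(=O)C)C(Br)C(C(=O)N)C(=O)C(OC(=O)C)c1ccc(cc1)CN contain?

terminal –CHO: carbonyl C bonded to H and C → aldehyde.
pendant –C6H5: benzene ring → arene.
–C(=O)– with carbon on both sides → ketone.
pendant –C(=O)X: carbonyl C bonded to C and halogen → acyl halide.
pendant –CH2OH on an sp³ backbone C → alcohol.
pendant –COOCH3: carbonyl C bonded to C and –OCH3 → ester.
pendant –COCH3: carbonyl C bonded to two carbons → ketone.
halogen on an sp³ carbon → alkyl halide.
pendant –CONH2: carbonyl C bonded to C and N → amide.
–C(=O)– with carbon on both sides → ketone.
pendant –OC(=O)CH3: an acyloxy group → ester.
para-disubstituted benzene ring → arene.
–NH2 on an sp³ carbon with no adjacent C=O → amine.
No segment is a carboxylic acid: OHC is aldehyde, not carboxylic acid; CH(CH2OH) is alcohol, not carboxylic acid; CH(COOCH3) is ester, not carboxylic acid. → 0.

0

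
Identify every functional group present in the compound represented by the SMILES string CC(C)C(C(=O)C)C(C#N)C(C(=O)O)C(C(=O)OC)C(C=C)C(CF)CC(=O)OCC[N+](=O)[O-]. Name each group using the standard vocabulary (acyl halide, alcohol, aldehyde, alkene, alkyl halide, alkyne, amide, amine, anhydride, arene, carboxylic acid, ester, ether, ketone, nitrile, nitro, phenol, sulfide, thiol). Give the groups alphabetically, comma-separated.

Working along the chain:
  CH(COCH3): pendant –COCH3: carbonyl C bonded to two carbons → ketone.
  CH(CN): pendant –C≡N: nitrile.
  CH(COOH): pendant –COOH: carbonyl C bonded to C and –OH → carboxylic acid.
  CH(COOCH3): pendant –COOCH3: carbonyl C bonded to C and –OCH3 → ester.
  CH(CH=CH2): pendant –CH=CH2: C=C double bond → alkene.
  CH(CH2F): pendant –CH2X: halogen on sp³ carbon → alkyl halide.
  CH2COOCH2: –C(=O)–O–C with C on the carbonyl side → ester.
  CH2NO2: –NO2 on carbon → nitro group.

alkene, alkyl halide, carboxylic acid, ester, ketone, nitrile, nitro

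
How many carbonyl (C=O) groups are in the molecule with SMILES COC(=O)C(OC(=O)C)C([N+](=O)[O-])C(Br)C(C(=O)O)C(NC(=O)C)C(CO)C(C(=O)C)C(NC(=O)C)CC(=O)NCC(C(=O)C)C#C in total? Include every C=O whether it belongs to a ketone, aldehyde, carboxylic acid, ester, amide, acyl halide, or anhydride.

CH3OOC: ester, 1 C=O (running total 1).
CH(OCOCH3): ester, 1 C=O (running total 2).
CH(COOH): carboxylic acid, 1 C=O (running total 3).
CH(NHCOCH3): amide, 1 C=O (running total 4).
CH(COCH3): ketone, 1 C=O (running total 5).
CH(NHCOCH3): amide, 1 C=O (running total 6).
CH2CONHCH2: amide, 1 C=O (running total 7).
CH(COCH3): ketone, 1 C=O (running total 8).

8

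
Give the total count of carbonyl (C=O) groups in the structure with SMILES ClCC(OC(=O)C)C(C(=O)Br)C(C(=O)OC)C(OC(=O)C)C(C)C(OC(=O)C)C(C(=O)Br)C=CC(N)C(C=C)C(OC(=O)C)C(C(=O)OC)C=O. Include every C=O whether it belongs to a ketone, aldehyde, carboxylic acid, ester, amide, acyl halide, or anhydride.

9

CH(OCOCH3): ester, 1 C=O (running total 1).
CH(COBr): acyl halide, 1 C=O (running total 2).
CH(COOCH3): ester, 1 C=O (running total 3).
CH(OCOCH3): ester, 1 C=O (running total 4).
CH(OCOCH3): ester, 1 C=O (running total 5).
CH(COBr): acyl halide, 1 C=O (running total 6).
CH(OCOCH3): ester, 1 C=O (running total 7).
CH(COOCH3): ester, 1 C=O (running total 8).
CHO: aldehyde, 1 C=O (running total 9).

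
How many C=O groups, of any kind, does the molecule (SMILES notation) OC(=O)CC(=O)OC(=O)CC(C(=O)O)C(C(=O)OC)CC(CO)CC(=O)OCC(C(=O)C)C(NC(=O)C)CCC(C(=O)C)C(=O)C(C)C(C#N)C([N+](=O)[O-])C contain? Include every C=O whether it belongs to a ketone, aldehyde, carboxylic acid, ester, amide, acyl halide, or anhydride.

HOOC: carboxylic acid, 1 C=O (running total 1).
CH2CO-O-COCH2: anhydride, 2 C=O (running total 3).
CH(COOH): carboxylic acid, 1 C=O (running total 4).
CH(COOCH3): ester, 1 C=O (running total 5).
CH2COOCH2: ester, 1 C=O (running total 6).
CH(COCH3): ketone, 1 C=O (running total 7).
CH(NHCOCH3): amide, 1 C=O (running total 8).
CH(COCH3): ketone, 1 C=O (running total 9).
CO: ketone, 1 C=O (running total 10).

10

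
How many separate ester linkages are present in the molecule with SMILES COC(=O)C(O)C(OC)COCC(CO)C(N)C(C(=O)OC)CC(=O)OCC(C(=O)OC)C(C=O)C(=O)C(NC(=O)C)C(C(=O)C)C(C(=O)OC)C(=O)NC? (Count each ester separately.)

Working along the chain:
  CH3OOC: CH3O–C(=O)–: carbonyl C bonded to C and to –OCH3 → ester (not ketone + ether).
  CH(OH): –OH on an sp³ carbon → alcohol (secondary).
  CH(OCH3): pendant –OCH3: C–O–C with sp³ C, no adjacent C=O → ether.
  CH2OCH2: C–O–C with sp³ carbons on both sides and no adjacent C=O → ether.
  CH(CH2OH): pendant –CH2OH on an sp³ backbone C → alcohol.
  CH(NH2): –NH2 on an sp³ carbon with no adjacent C=O → amine.
  CH(COOCH3): pendant –COOCH3: carbonyl C bonded to C and –OCH3 → ester.
  CH2COOCH2: –C(=O)–O–C with C on the carbonyl side → ester.
  CH(COOCH3): pendant –COOCH3: carbonyl C bonded to C and –OCH3 → ester.
  CH(CHO): pendant –CHO: carbonyl C bonded to C and H → aldehyde.
  CO: –C(=O)– with carbon on both sides → ketone.
  CH(NHCOCH3): pendant –NHC(=O)CH3: N bonded to a carbonyl → amide (not amine).
  CH(COCH3): pendant –COCH3: carbonyl C bonded to two carbons → ketone.
  CH(COOCH3): pendant –COOCH3: carbonyl C bonded to C and –OCH3 → ester.
  CONHCH3: –C(=O)NHCH3: carbonyl C bonded to C and to N → amide (the N is not an amine).
Ester appears at: CH3OOC, CH(COOCH3), CH2COOCH2, CH(COOCH3), CH(COOCH3) → 5.

5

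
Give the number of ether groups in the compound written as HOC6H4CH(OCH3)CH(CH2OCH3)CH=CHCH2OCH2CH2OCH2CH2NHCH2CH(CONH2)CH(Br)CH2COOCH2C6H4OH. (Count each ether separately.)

Reading the structure from left to right:
  HOC6H4: –OH attached directly to an aromatic ring → phenol (not alcohol); the ring itself is an arene.
  CH(OCH3): pendant –OCH3: C–O–C with sp³ C, no adjacent C=O → ether.
  CH(CH2OCH3): pendant –CH2OCH3: C–O–C linkage → ether.
  CH=CH: C=C double bond → alkene.
  CH2OCH2: C–O–C with sp³ carbons on both sides and no adjacent C=O → ether.
  CH2OCH2: C–O–C with sp³ carbons on both sides and no adjacent C=O → ether.
  CH2NHCH2: C–N–C with sp³ carbons and no adjacent C=O → amine (secondary).
  CH(CONH2): pendant –CONH2: carbonyl C bonded to C and N → amide.
  CH(Br): halogen on an sp³ carbon → alkyl halide.
  CH2COOCH2: –C(=O)–O–C with C on the carbonyl side → ester.
  C6H4OH: –OH attached directly to an aromatic ring → phenol (not alcohol); the ring itself is an arene.
Ether appears at: CH(OCH3), CH(CH2OCH3), CH2OCH2, CH2OCH2 → 4.

4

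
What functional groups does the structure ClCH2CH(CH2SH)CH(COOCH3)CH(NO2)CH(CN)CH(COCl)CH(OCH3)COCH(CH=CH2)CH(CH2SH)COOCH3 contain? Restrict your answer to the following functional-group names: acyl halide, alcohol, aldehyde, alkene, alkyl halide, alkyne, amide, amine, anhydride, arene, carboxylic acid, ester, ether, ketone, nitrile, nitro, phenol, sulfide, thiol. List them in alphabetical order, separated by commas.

acyl halide, alkene, alkyl halide, ester, ether, ketone, nitrile, nitro, thiol

Taking each segment in turn:
  ClCH2: halogen on an sp³ carbon → alkyl halide.
  CH(CH2SH): pendant –CH2SH → thiol.
  CH(COOCH3): pendant –COOCH3: carbonyl C bonded to C and –OCH3 → ester.
  CH(NO2): –NO2 on an sp³ carbon → nitro (the N=O is not a carbonyl).
  CH(CN): pendant –C≡N: nitrile.
  CH(COCl): pendant –C(=O)X: carbonyl C bonded to C and halogen → acyl halide.
  CH(OCH3): pendant –OCH3: C–O–C with sp³ C, no adjacent C=O → ether.
  CO: –C(=O)– with carbon on both sides → ketone.
  CH(CH=CH2): pendant –CH=CH2: C=C double bond → alkene.
  CH(CH2SH): pendant –CH2SH → thiol.
  COOCH3: –C(=O)OCH3: carbonyl C bonded to C and to –OCH3 → ester (not ketone + ether).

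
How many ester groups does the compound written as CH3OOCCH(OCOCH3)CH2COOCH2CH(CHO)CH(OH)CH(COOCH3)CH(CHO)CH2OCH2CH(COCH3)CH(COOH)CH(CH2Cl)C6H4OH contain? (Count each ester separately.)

4

Taking each segment in turn:
  CH3OOC: CH3O–C(=O)–: carbonyl C bonded to C and to –OCH3 → ester (not ketone + ether).
  CH(OCOCH3): pendant –OC(=O)CH3: an acyloxy group → ester.
  CH2COOCH2: –C(=O)–O–C with C on the carbonyl side → ester.
  CH(CHO): pendant –CHO: carbonyl C bonded to C and H → aldehyde.
  CH(OH): –OH on an sp³ carbon → alcohol (secondary).
  CH(COOCH3): pendant –COOCH3: carbonyl C bonded to C and –OCH3 → ester.
  CH(CHO): pendant –CHO: carbonyl C bonded to C and H → aldehyde.
  CH2OCH2: C–O–C with sp³ carbons on both sides and no adjacent C=O → ether.
  CH(COCH3): pendant –COCH3: carbonyl C bonded to two carbons → ketone.
  CH(COOH): pendant –COOH: carbonyl C bonded to C and –OH → carboxylic acid.
  CH(CH2Cl): pendant –CH2X: halogen on sp³ carbon → alkyl halide.
  C6H4OH: –OH attached directly to an aromatic ring → phenol (not alcohol); the ring itself is an arene.
Ester appears at: CH3OOC, CH(OCOCH3), CH2COOCH2, CH(COOCH3) → 4.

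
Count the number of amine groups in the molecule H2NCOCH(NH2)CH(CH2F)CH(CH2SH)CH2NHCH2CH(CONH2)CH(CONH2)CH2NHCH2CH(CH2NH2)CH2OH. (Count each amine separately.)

–C(=O)NH2: carbonyl C bonded to C and to N → amide (the N is not a separate amine).
–NH2 on an sp³ carbon with no adjacent C=O → amine.
pendant –CH2X: halogen on sp³ carbon → alkyl halide.
pendant –CH2SH → thiol.
C–N–C with sp³ carbons and no adjacent C=O → amine (secondary).
pendant –CONH2: carbonyl C bonded to C and N → amide.
pendant –CONH2: carbonyl C bonded to C and N → amide.
C–N–C with sp³ carbons and no adjacent C=O → amine (secondary).
pendant –CH2NH2: N on sp³ C, no adjacent C=O → amine.
–OH on an sp³ carbon → alcohol.
Amine appears at: CH(NH2), CH2NHCH2, CH2NHCH2, CH(CH2NH2) → 4.

4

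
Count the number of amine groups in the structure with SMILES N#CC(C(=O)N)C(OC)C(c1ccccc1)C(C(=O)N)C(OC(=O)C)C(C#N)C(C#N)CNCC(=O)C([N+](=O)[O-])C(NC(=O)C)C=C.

1

N≡C–: carbon triple-bonded to nitrogen → nitrile.
pendant –CONH2: carbonyl C bonded to C and N → amide.
pendant –OCH3: C–O–C with sp³ C, no adjacent C=O → ether.
pendant –C6H5: benzene ring → arene.
pendant –CONH2: carbonyl C bonded to C and N → amide.
pendant –OC(=O)CH3: an acyloxy group → ester.
pendant –C≡N: nitrile.
pendant –C≡N: nitrile.
C–N–C with sp³ carbons and no adjacent C=O → amine (secondary).
–C(=O)– with carbon on both sides → ketone.
–NO2 on an sp³ carbon → nitro (the N=O is not a carbonyl).
pendant –NHC(=O)CH3: N bonded to a carbonyl → amide (not amine).
C=C double bond → alkene.
Amine appears at: CH2NHCH2 → 1.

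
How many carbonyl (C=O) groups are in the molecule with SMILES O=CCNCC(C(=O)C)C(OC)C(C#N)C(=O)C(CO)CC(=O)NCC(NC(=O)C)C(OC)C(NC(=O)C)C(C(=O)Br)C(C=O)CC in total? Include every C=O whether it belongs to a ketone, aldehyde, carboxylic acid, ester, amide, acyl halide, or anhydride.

OHC: aldehyde, 1 C=O (running total 1).
CH(COCH3): ketone, 1 C=O (running total 2).
CO: ketone, 1 C=O (running total 3).
CH2CONHCH2: amide, 1 C=O (running total 4).
CH(NHCOCH3): amide, 1 C=O (running total 5).
CH(NHCOCH3): amide, 1 C=O (running total 6).
CH(COBr): acyl halide, 1 C=O (running total 7).
CH(CHO): aldehyde, 1 C=O (running total 8).

8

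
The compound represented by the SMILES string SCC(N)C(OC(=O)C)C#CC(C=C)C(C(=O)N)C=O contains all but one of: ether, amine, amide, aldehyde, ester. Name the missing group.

ester: present (CH(OCOCH3) — pendant –OC(=O)CH3: an acyloxy group → ester).
amide: present (CH(CONH2) — pendant –CONH2: carbonyl C bonded to C and N → amide).
aldehyde: present (CHO — terminal –CHO: carbonyl C bonded to H and C → aldehyde).
amine: present (CH(NH2) — –NH2 on an sp³ carbon with no adjacent C=O → amine).
ether: absent. In CH(OCOCH3), the C–O–C oxygen is adjacent to a C=O, so it belongs to an ester, not an ether.

ether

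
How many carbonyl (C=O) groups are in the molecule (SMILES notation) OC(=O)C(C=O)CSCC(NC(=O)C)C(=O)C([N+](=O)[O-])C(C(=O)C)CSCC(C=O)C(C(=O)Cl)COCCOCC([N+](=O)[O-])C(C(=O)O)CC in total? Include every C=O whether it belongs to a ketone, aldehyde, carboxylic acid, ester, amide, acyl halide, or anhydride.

HOOC: carboxylic acid, 1 C=O (running total 1).
CH(CHO): aldehyde, 1 C=O (running total 2).
CH(NHCOCH3): amide, 1 C=O (running total 3).
CO: ketone, 1 C=O (running total 4).
CH(COCH3): ketone, 1 C=O (running total 5).
CH(CHO): aldehyde, 1 C=O (running total 6).
CH(COCl): acyl halide, 1 C=O (running total 7).
CH(COOH): carboxylic acid, 1 C=O (running total 8).

8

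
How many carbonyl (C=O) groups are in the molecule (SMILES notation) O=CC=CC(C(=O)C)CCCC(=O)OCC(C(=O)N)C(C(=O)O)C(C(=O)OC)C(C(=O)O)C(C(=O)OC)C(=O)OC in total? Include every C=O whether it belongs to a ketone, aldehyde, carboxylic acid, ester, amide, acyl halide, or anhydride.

9

OHC: aldehyde, 1 C=O (running total 1).
CH(COCH3): ketone, 1 C=O (running total 2).
CH2COOCH2: ester, 1 C=O (running total 3).
CH(CONH2): amide, 1 C=O (running total 4).
CH(COOH): carboxylic acid, 1 C=O (running total 5).
CH(COOCH3): ester, 1 C=O (running total 6).
CH(COOH): carboxylic acid, 1 C=O (running total 7).
CH(COOCH3): ester, 1 C=O (running total 8).
COOCH3: ester, 1 C=O (running total 9).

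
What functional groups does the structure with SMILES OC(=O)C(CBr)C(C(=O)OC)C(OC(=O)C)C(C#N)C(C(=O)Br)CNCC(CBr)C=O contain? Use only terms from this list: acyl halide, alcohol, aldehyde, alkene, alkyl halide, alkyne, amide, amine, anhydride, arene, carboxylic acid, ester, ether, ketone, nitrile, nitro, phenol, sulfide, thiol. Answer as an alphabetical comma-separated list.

Taking each segment in turn:
  HOOC: –COOH: carbonyl C bonded to –OH and C → carboxylic acid (the –OH is not a separate alcohol).
  CH(CH2Br): pendant –CH2X: halogen on sp³ carbon → alkyl halide.
  CH(COOCH3): pendant –COOCH3: carbonyl C bonded to C and –OCH3 → ester.
  CH(OCOCH3): pendant –OC(=O)CH3: an acyloxy group → ester.
  CH(CN): pendant –C≡N: nitrile.
  CH(COBr): pendant –C(=O)X: carbonyl C bonded to C and halogen → acyl halide.
  CH2NHCH2: C–N–C with sp³ carbons and no adjacent C=O → amine (secondary).
  CH(CH2Br): pendant –CH2X: halogen on sp³ carbon → alkyl halide.
  CHO: terminal –CHO: carbonyl C bonded to H and C → aldehyde.

acyl halide, aldehyde, alkyl halide, amine, carboxylic acid, ester, nitrile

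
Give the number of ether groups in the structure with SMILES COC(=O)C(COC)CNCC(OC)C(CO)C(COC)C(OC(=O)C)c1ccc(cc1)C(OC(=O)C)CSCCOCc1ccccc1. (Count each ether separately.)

4

CH3O–C(=O)–: carbonyl C bonded to C and to –OCH3 → ester (not ketone + ether).
pendant –CH2OCH3: C–O–C linkage → ether.
C–N–C with sp³ carbons and no adjacent C=O → amine (secondary).
pendant –OCH3: C–O–C with sp³ C, no adjacent C=O → ether.
pendant –CH2OH on an sp³ backbone C → alcohol.
pendant –CH2OCH3: C–O–C linkage → ether.
pendant –OC(=O)CH3: an acyloxy group → ester.
para-disubstituted benzene ring → arene.
pendant –OC(=O)CH3: an acyloxy group → ester.
C–S–C linkage → sulfide (thioether).
C–O–C with sp³ carbons on both sides and no adjacent C=O → ether.
–C6H5 phenyl ring → arene.
Ether appears at: CH(CH2OCH3), CH(OCH3), CH(CH2OCH3), CH2OCH2 → 4.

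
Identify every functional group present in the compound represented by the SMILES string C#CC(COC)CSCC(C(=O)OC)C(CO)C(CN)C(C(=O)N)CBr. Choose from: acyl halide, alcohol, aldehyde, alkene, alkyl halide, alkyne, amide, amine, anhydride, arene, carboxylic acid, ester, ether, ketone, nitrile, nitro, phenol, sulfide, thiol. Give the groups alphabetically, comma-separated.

C≡C triple bond → alkyne.
pendant –CH2OCH3: C–O–C linkage → ether.
C–S–C linkage → sulfide (thioether).
pendant –COOCH3: carbonyl C bonded to C and –OCH3 → ester.
pendant –CH2OH on an sp³ backbone C → alcohol.
pendant –CH2NH2: N on sp³ C, no adjacent C=O → amine.
pendant –CONH2: carbonyl C bonded to C and N → amide.
halogen on an sp³ carbon → alkyl halide.

alcohol, alkyl halide, alkyne, amide, amine, ester, ether, sulfide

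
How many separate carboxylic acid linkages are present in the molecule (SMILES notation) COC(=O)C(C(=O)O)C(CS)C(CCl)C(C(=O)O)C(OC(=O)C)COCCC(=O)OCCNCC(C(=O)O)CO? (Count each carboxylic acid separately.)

Reading the structure from left to right:
  CH3OOC: CH3O–C(=O)–: carbonyl C bonded to C and to –OCH3 → ester (not ketone + ether).
  CH(COOH): pendant –COOH: carbonyl C bonded to C and –OH → carboxylic acid.
  CH(CH2SH): pendant –CH2SH → thiol.
  CH(CH2Cl): pendant –CH2X: halogen on sp³ carbon → alkyl halide.
  CH(COOH): pendant –COOH: carbonyl C bonded to C and –OH → carboxylic acid.
  CH(OCOCH3): pendant –OC(=O)CH3: an acyloxy group → ester.
  CH2OCH2: C–O–C with sp³ carbons on both sides and no adjacent C=O → ether.
  CH2COOCH2: –C(=O)–O–C with C on the carbonyl side → ester.
  CH2NHCH2: C–N–C with sp³ carbons and no adjacent C=O → amine (secondary).
  CH(COOH): pendant –COOH: carbonyl C bonded to C and –OH → carboxylic acid.
  CH2OH: –OH on an sp³ carbon → alcohol.
Carboxylic acid appears at: CH(COOH), CH(COOH), CH(COOH) → 3.

3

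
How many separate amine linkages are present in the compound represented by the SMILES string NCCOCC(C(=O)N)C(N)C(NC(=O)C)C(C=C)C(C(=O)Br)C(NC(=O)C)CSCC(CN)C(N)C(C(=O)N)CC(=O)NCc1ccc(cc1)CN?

5

–NH2 on an sp³ carbon with no adjacent C=O → amine.
C–O–C with sp³ carbons on both sides and no adjacent C=O → ether.
pendant –CONH2: carbonyl C bonded to C and N → amide.
–NH2 on an sp³ carbon with no adjacent C=O → amine.
pendant –NHC(=O)CH3: N bonded to a carbonyl → amide (not amine).
pendant –CH=CH2: C=C double bond → alkene.
pendant –C(=O)X: carbonyl C bonded to C and halogen → acyl halide.
pendant –NHC(=O)CH3: N bonded to a carbonyl → amide (not amine).
C–S–C linkage → sulfide (thioether).
pendant –CH2NH2: N on sp³ C, no adjacent C=O → amine.
–NH2 on an sp³ carbon with no adjacent C=O → amine.
pendant –CONH2: carbonyl C bonded to C and N → amide.
–C(=O)–N– linkage → amide (the N is not an amine).
para-disubstituted benzene ring → arene.
–NH2 on an sp³ carbon with no adjacent C=O → amine.
Amine appears at: H2NCH2, CH(NH2), CH(CH2NH2), CH(NH2), CH2NH2 → 5.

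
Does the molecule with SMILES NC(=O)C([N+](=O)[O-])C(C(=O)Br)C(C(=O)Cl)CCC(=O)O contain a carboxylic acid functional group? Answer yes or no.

Taking each segment in turn:
  H2NCO: –C(=O)NH2: carbonyl C bonded to C and to N → amide (the N is not a separate amine).
  CH(NO2): –NO2 on an sp³ carbon → nitro (the N=O is not a carbonyl).
  CH(COBr): pendant –C(=O)X: carbonyl C bonded to C and halogen → acyl halide.
  CH(COCl): pendant –C(=O)X: carbonyl C bonded to C and halogen → acyl halide.
  COOH: –COOH: carbonyl C bonded to –OH and C → carboxylic acid (the –OH is not a separate alcohol).
The COOH segment supplies the carboxylic acid: –COOH: carbonyl C bonded to –OH and C → carboxylic acid (the –OH is not a separate alcohol).

yes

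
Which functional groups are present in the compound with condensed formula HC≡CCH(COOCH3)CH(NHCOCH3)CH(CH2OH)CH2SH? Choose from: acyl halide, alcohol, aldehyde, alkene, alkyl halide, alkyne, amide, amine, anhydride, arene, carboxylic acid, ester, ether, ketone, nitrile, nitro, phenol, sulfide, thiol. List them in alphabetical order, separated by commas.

alcohol, alkyne, amide, ester, thiol

C≡C triple bond → alkyne.
pendant –COOCH3: carbonyl C bonded to C and –OCH3 → ester.
pendant –NHC(=O)CH3: N bonded to a carbonyl → amide (not amine).
pendant –CH2OH on an sp³ backbone C → alcohol.
–SH on an sp³ carbon → thiol.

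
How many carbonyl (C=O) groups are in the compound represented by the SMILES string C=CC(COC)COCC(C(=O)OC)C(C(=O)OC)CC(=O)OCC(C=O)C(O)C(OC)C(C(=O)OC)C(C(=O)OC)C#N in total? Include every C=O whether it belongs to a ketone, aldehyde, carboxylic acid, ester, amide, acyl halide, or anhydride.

CH(COOCH3): ester, 1 C=O (running total 1).
CH(COOCH3): ester, 1 C=O (running total 2).
CH2COOCH2: ester, 1 C=O (running total 3).
CH(CHO): aldehyde, 1 C=O (running total 4).
CH(COOCH3): ester, 1 C=O (running total 5).
CH(COOCH3): ester, 1 C=O (running total 6).

6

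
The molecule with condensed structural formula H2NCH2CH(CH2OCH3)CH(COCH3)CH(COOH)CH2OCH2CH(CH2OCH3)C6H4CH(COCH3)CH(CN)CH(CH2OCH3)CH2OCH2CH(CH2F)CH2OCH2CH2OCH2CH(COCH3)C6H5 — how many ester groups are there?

0

–NH2 on an sp³ carbon with no adjacent C=O → amine.
pendant –CH2OCH3: C–O–C linkage → ether.
pendant –COCH3: carbonyl C bonded to two carbons → ketone.
pendant –COOH: carbonyl C bonded to C and –OH → carboxylic acid.
C–O–C with sp³ carbons on both sides and no adjacent C=O → ether.
pendant –CH2OCH3: C–O–C linkage → ether.
para-disubstituted benzene ring → arene.
pendant –COCH3: carbonyl C bonded to two carbons → ketone.
pendant –C≡N: nitrile.
pendant –CH2OCH3: C–O–C linkage → ether.
C–O–C with sp³ carbons on both sides and no adjacent C=O → ether.
pendant –CH2X: halogen on sp³ carbon → alkyl halide.
C–O–C with sp³ carbons on both sides and no adjacent C=O → ether.
C–O–C with sp³ carbons on both sides and no adjacent C=O → ether.
pendant –COCH3: carbonyl C bonded to two carbons → ketone.
–C6H5 phenyl ring → arene.
No segment is a ester: CH(CH2OCH3) is ether, not ester; CH(COCH3) is ketone, not ester; CH(COOH) is carboxylic acid, not ester. → 0.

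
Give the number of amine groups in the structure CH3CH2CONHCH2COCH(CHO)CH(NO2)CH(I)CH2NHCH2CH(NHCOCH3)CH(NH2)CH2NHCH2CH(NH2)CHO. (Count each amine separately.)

4

Working along the chain:
  CH2CONHCH2: –C(=O)–N– linkage → amide (the N is not an amine).
  CO: –C(=O)– with carbon on both sides → ketone.
  CH(CHO): pendant –CHO: carbonyl C bonded to C and H → aldehyde.
  CH(NO2): –NO2 on an sp³ carbon → nitro (the N=O is not a carbonyl).
  CH(I): halogen on an sp³ carbon → alkyl halide.
  CH2NHCH2: C–N–C with sp³ carbons and no adjacent C=O → amine (secondary).
  CH(NHCOCH3): pendant –NHC(=O)CH3: N bonded to a carbonyl → amide (not amine).
  CH(NH2): –NH2 on an sp³ carbon with no adjacent C=O → amine.
  CH2NHCH2: C–N–C with sp³ carbons and no adjacent C=O → amine (secondary).
  CH(NH2): –NH2 on an sp³ carbon with no adjacent C=O → amine.
  CHO: terminal –CHO: carbonyl C bonded to H and C → aldehyde.
Amine appears at: CH2NHCH2, CH(NH2), CH2NHCH2, CH(NH2) → 4.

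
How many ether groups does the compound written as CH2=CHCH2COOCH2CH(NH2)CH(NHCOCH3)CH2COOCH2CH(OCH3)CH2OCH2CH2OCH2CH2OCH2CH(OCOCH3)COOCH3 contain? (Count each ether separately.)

Reading the structure from left to right:
  CH2=CH: C=C double bond → alkene.
  CH2COOCH2: –C(=O)–O–C with C on the carbonyl side → ester.
  CH(NH2): –NH2 on an sp³ carbon with no adjacent C=O → amine.
  CH(NHCOCH3): pendant –NHC(=O)CH3: N bonded to a carbonyl → amide (not amine).
  CH2COOCH2: –C(=O)–O–C with C on the carbonyl side → ester.
  CH(OCH3): pendant –OCH3: C–O–C with sp³ C, no adjacent C=O → ether.
  CH2OCH2: C–O–C with sp³ carbons on both sides and no adjacent C=O → ether.
  CH2OCH2: C–O–C with sp³ carbons on both sides and no adjacent C=O → ether.
  CH2OCH2: C–O–C with sp³ carbons on both sides and no adjacent C=O → ether.
  CH(OCOCH3): pendant –OC(=O)CH3: an acyloxy group → ester.
  COOCH3: –C(=O)OCH3: carbonyl C bonded to C and to –OCH3 → ester (not ketone + ether).
Ether appears at: CH(OCH3), CH2OCH2, CH2OCH2, CH2OCH2 → 4.

4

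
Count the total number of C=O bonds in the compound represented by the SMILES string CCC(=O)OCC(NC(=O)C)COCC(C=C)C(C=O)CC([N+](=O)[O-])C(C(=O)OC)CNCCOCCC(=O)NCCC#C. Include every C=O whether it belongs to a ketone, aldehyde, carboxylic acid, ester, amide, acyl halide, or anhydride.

CH2COOCH2: ester, 1 C=O (running total 1).
CH(NHCOCH3): amide, 1 C=O (running total 2).
CH(CHO): aldehyde, 1 C=O (running total 3).
CH(COOCH3): ester, 1 C=O (running total 4).
CH2CONHCH2: amide, 1 C=O (running total 5).

5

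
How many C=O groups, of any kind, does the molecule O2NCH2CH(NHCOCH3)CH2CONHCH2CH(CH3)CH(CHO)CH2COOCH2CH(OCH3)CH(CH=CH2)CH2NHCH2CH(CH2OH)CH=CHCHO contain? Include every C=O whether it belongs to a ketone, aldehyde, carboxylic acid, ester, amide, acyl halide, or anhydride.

CH(NHCOCH3): amide, 1 C=O (running total 1).
CH2CONHCH2: amide, 1 C=O (running total 2).
CH(CHO): aldehyde, 1 C=O (running total 3).
CH2COOCH2: ester, 1 C=O (running total 4).
CHO: aldehyde, 1 C=O (running total 5).

5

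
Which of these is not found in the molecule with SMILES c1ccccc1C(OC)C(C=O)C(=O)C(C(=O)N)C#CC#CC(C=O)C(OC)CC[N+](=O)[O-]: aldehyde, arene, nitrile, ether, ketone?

nitrile

arene: present (C6H5 — C6H5– phenyl ring → arene).
ketone: present (CO — –C(=O)– with carbon on both sides → ketone).
aldehyde: present (CH(CHO) — pendant –CHO: carbonyl C bonded to C and H → aldehyde).
ether: present (CH(OCH3) — pendant –OCH3: C–O–C with sp³ C, no adjacent C=O → ether).
nitrile: absent. In C≡C, the triple bond is C≡C, not C≡N.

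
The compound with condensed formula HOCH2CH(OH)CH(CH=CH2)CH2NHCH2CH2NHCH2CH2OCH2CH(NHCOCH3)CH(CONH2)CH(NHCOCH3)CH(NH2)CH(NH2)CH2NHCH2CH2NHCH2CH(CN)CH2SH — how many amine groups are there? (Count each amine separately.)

6

HO– on an sp³ carbon → alcohol.
–OH on an sp³ carbon → alcohol (secondary).
pendant –CH=CH2: C=C double bond → alkene.
C–N–C with sp³ carbons and no adjacent C=O → amine (secondary).
C–N–C with sp³ carbons and no adjacent C=O → amine (secondary).
C–O–C with sp³ carbons on both sides and no adjacent C=O → ether.
pendant –NHC(=O)CH3: N bonded to a carbonyl → amide (not amine).
pendant –CONH2: carbonyl C bonded to C and N → amide.
pendant –NHC(=O)CH3: N bonded to a carbonyl → amide (not amine).
–NH2 on an sp³ carbon with no adjacent C=O → amine.
–NH2 on an sp³ carbon with no adjacent C=O → amine.
C–N–C with sp³ carbons and no adjacent C=O → amine (secondary).
C–N–C with sp³ carbons and no adjacent C=O → amine (secondary).
pendant –C≡N: nitrile.
–SH on an sp³ carbon → thiol.
Amine appears at: CH2NHCH2, CH2NHCH2, CH(NH2), CH(NH2), CH2NHCH2, CH2NHCH2 → 6.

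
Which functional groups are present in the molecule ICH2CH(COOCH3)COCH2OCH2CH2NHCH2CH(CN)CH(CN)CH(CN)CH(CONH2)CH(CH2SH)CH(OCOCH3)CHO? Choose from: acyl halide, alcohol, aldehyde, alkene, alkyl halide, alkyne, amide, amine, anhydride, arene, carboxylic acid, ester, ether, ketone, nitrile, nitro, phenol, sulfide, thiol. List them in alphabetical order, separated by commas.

aldehyde, alkyl halide, amide, amine, ester, ether, ketone, nitrile, thiol

halogen on an sp³ carbon → alkyl halide.
pendant –COOCH3: carbonyl C bonded to C and –OCH3 → ester.
–C(=O)– with carbon on both sides → ketone.
C–O–C with sp³ carbons on both sides and no adjacent C=O → ether.
C–N–C with sp³ carbons and no adjacent C=O → amine (secondary).
pendant –C≡N: nitrile.
pendant –C≡N: nitrile.
pendant –C≡N: nitrile.
pendant –CONH2: carbonyl C bonded to C and N → amide.
pendant –CH2SH → thiol.
pendant –OC(=O)CH3: an acyloxy group → ester.
terminal –CHO: carbonyl C bonded to H and C → aldehyde.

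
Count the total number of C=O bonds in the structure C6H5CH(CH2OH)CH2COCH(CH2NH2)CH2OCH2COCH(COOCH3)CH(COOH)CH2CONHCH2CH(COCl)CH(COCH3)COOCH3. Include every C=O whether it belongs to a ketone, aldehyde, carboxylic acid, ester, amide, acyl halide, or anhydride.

8

CO: ketone, 1 C=O (running total 1).
CO: ketone, 1 C=O (running total 2).
CH(COOCH3): ester, 1 C=O (running total 3).
CH(COOH): carboxylic acid, 1 C=O (running total 4).
CH2CONHCH2: amide, 1 C=O (running total 5).
CH(COCl): acyl halide, 1 C=O (running total 6).
CH(COCH3): ketone, 1 C=O (running total 7).
COOCH3: ester, 1 C=O (running total 8).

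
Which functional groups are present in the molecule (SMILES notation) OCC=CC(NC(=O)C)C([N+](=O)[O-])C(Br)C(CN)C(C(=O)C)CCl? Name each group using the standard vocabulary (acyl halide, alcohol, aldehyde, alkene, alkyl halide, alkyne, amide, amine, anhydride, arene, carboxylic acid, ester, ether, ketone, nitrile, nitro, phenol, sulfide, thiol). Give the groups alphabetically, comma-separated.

alcohol, alkene, alkyl halide, amide, amine, ketone, nitro

HO– on an sp³ carbon → alcohol.
C=C double bond → alkene.
pendant –NHC(=O)CH3: N bonded to a carbonyl → amide (not amine).
–NO2 on an sp³ carbon → nitro (the N=O is not a carbonyl).
halogen on an sp³ carbon → alkyl halide.
pendant –CH2NH2: N on sp³ C, no adjacent C=O → amine.
pendant –COCH3: carbonyl C bonded to two carbons → ketone.
halogen on an sp³ carbon → alkyl halide.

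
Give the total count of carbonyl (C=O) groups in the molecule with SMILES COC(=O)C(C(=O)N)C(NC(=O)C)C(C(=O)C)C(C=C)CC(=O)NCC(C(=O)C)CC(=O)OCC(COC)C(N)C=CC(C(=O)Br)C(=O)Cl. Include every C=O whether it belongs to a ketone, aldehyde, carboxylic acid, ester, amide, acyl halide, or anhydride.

CH3OOC: ester, 1 C=O (running total 1).
CH(CONH2): amide, 1 C=O (running total 2).
CH(NHCOCH3): amide, 1 C=O (running total 3).
CH(COCH3): ketone, 1 C=O (running total 4).
CH2CONHCH2: amide, 1 C=O (running total 5).
CH(COCH3): ketone, 1 C=O (running total 6).
CH2COOCH2: ester, 1 C=O (running total 7).
CH(COBr): acyl halide, 1 C=O (running total 8).
COCl: acyl halide, 1 C=O (running total 9).

9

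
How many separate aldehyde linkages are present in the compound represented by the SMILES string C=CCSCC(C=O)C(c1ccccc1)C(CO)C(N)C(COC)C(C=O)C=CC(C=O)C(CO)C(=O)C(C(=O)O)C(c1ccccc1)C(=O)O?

Working along the chain:
  CH2=CH: C=C double bond → alkene.
  CH2SCH2: C–S–C linkage → sulfide (thioether).
  CH(CHO): pendant –CHO: carbonyl C bonded to C and H → aldehyde.
  CH(C6H5): pendant –C6H5: benzene ring → arene.
  CH(CH2OH): pendant –CH2OH on an sp³ backbone C → alcohol.
  CH(NH2): –NH2 on an sp³ carbon with no adjacent C=O → amine.
  CH(CH2OCH3): pendant –CH2OCH3: C–O–C linkage → ether.
  CH(CHO): pendant –CHO: carbonyl C bonded to C and H → aldehyde.
  CH=CH: C=C double bond → alkene.
  CH(CHO): pendant –CHO: carbonyl C bonded to C and H → aldehyde.
  CH(CH2OH): pendant –CH2OH on an sp³ backbone C → alcohol.
  CO: –C(=O)– with carbon on both sides → ketone.
  CH(COOH): pendant –COOH: carbonyl C bonded to C and –OH → carboxylic acid.
  CH(C6H5): pendant –C6H5: benzene ring → arene.
  COOH: –COOH: carbonyl C bonded to –OH and C → carboxylic acid (the –OH is not a separate alcohol).
Aldehyde appears at: CH(CHO), CH(CHO), CH(CHO) → 3.

3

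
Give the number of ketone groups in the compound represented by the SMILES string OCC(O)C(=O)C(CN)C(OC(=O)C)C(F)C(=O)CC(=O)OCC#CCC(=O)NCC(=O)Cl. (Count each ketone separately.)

HO– on an sp³ carbon → alcohol.
–OH on an sp³ carbon → alcohol (secondary).
–C(=O)– with carbon on both sides → ketone.
pendant –CH2NH2: N on sp³ C, no adjacent C=O → amine.
pendant –OC(=O)CH3: an acyloxy group → ester.
halogen on an sp³ carbon → alkyl halide.
–C(=O)– with carbon on both sides → ketone.
–C(=O)–O–C with C on the carbonyl side → ester.
C≡C triple bond → alkyne.
–C(=O)–N– linkage → amide (the N is not an amine).
–C(=O)Cl: carbonyl C bonded to C and to a halogen → acyl halide (not alkyl halide).
Ketone appears at: CO, CO → 2.

2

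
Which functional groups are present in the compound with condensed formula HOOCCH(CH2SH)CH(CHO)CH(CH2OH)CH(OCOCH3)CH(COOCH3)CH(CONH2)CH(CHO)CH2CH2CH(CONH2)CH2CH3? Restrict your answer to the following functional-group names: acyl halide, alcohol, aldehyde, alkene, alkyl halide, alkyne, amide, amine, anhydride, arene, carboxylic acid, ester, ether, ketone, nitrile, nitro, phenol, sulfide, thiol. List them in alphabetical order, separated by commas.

alcohol, aldehyde, amide, carboxylic acid, ester, thiol

Taking each segment in turn:
  HOOC: –COOH: carbonyl C bonded to –OH and C → carboxylic acid (the –OH is not a separate alcohol).
  CH(CH2SH): pendant –CH2SH → thiol.
  CH(CHO): pendant –CHO: carbonyl C bonded to C and H → aldehyde.
  CH(CH2OH): pendant –CH2OH on an sp³ backbone C → alcohol.
  CH(OCOCH3): pendant –OC(=O)CH3: an acyloxy group → ester.
  CH(COOCH3): pendant –COOCH3: carbonyl C bonded to C and –OCH3 → ester.
  CH(CONH2): pendant –CONH2: carbonyl C bonded to C and N → amide.
  CH(CHO): pendant –CHO: carbonyl C bonded to C and H → aldehyde.
  CH(CONH2): pendant –CONH2: carbonyl C bonded to C and N → amide.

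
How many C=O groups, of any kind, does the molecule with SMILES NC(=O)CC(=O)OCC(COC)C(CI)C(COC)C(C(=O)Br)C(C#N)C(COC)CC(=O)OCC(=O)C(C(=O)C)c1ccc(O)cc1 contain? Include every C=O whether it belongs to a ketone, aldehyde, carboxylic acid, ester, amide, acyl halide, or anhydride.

H2NCO: amide, 1 C=O (running total 1).
CH2COOCH2: ester, 1 C=O (running total 2).
CH(COBr): acyl halide, 1 C=O (running total 3).
CH2COOCH2: ester, 1 C=O (running total 4).
CO: ketone, 1 C=O (running total 5).
CH(COCH3): ketone, 1 C=O (running total 6).

6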